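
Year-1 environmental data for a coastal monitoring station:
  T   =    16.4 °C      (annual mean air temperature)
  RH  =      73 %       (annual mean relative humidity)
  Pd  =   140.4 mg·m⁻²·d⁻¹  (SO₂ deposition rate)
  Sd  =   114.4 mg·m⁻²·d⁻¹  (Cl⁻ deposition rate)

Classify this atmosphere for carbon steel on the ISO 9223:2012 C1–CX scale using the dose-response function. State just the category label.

carbon steel: T>10 °C ⇒ hinge -0.054·(16.4−10) = -0.3456
  Pd branch = 1.77·Pd^0.52·e^(0.02·RH+f) = 70.56 μm/a
  Cl⁻ term: 0.102·114.4^0.62·exp(0.033·73+0.04·16.4) = 41.3
  sum: 70.56 + 41.3 → r_corr = 111.9 μm/a
Category bounds: 80…200 μm/a bracket r_corr ⇒ C5

C5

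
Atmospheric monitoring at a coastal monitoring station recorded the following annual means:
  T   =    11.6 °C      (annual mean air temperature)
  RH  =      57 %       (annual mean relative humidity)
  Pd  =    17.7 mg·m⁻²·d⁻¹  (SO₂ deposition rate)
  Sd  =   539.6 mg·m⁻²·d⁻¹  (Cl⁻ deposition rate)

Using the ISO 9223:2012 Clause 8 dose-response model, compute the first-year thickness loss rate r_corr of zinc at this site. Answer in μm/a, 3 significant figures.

zinc: f(T) = -0.071·(T−10) [T>10 °C] = -0.1136
  sulphur-dioxide contribution → 0.5612 μm/a
  chloride contribution → 2.67 μm/a
  total first-year rate 3.232 μm/a

r_corr = 3.23 μm/a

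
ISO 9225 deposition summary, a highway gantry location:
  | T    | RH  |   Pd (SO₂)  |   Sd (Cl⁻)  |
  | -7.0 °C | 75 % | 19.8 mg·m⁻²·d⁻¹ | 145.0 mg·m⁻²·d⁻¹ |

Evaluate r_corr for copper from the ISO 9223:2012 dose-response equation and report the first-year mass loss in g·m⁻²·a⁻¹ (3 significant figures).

r_corr = 4.73 g·m⁻²·a⁻¹

copper: T≤10 °C ⇒ hinge +0.126·(-7.0−10) = -2.1420
  sulphur-dioxide contribution → 0.113 μm/a
  chloride contribution → 0.4149 μm/a
  ⇒ r_corr(copper) = 0.5278 μm/a
Convert to mass loss: 0.5278 μm/a × 8.96 g/cm³ = 4.729 g·m⁻²·a⁻¹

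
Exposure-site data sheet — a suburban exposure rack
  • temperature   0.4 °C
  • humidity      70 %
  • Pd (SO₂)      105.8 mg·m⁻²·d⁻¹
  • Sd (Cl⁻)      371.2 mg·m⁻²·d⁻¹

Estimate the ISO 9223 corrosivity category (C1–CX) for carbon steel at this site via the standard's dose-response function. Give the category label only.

carbon steel: f(T) = +0.150·(T−10) [T≤10 °C] = -1.4400
  SO₂ term: 1.77·105.8^0.52·exp(0.02·70-1.4400) = 19.2
  Cl⁻ term: 0.102·371.2^0.62·exp(0.033·70+0.04·0.4) = 40.92
  sum: 19.2 + 40.92 → r_corr = 60.12 μm/a
Category bounds: 50…80 μm/a bracket r_corr ⇒ C4

C4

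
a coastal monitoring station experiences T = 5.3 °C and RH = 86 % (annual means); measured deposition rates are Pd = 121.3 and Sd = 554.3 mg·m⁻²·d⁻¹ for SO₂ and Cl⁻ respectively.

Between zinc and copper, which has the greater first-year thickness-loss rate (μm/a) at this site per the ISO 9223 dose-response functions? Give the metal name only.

zinc: f(T) = +0.038·(T−10) [T≤10 °C] = -0.1786
  Pd branch = 0.0129·Pd^0.44·e^(0.046·RH+f) = 4.656 μm/a
  Sd branch = 0.0175·Sd^0.57·e^(0.008·RH+0.085·T) = 2.002 μm/a
  sum: 4.656 + 2.002 → r_corr = 6.658 μm/a
copper: f(T) = +0.126·(T−10) [T≤10 °C] = -0.5922
  SO₂ term: 0.0053·121.3^0.26·exp(0.059·86-0.5922) = 1.631
  Sd branch = 0.01025·Sd^0.27·e^(0.036·RH+0.049·T) = 1.618 μm/a
  sum: 1.631 + 1.618 → r_corr = 3.249 μm/a
Ordering by μm/a: zinc (6.66) > copper (3.25)

zinc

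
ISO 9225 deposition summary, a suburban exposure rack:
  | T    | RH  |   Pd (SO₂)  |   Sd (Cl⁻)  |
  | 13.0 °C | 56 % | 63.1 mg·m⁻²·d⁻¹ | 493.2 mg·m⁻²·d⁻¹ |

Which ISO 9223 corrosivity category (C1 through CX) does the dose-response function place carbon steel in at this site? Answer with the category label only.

carbon steel: f(T) = -0.054·(T−10) [T>10 °C] = -0.1620
  SO₂ term: 1.77·63.1^0.52·exp(0.02·56-0.1620) = 39.81
  Sd branch = 0.102·Sd^0.62·e^(0.033·RH+0.04·T) = 50.9 μm/a
  r_corr = 39.81 + 50.9 = 90.71 μm/a
ISO 9223 Table 2 (carbon steel): 80 < 90.7 ≤ 200 μm/a ⇒ C5

C5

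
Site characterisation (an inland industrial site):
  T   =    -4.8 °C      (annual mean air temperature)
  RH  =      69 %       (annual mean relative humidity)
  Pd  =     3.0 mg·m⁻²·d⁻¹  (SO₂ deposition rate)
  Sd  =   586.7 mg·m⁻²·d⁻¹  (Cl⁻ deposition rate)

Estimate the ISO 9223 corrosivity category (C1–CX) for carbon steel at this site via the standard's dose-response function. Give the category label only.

C3

carbon steel: f(T) = +0.150·(T−10) [T≤10 °C] = -2.2200
  Pd branch = 1.77·Pd^0.52·e^(0.02·RH+f) = 1.353 μm/a
  Cl⁻ term: 0.102·586.7^0.62·exp(0.033·69+0.04·-4.8) = 42.71
  r_corr = 1.353 + 42.71 = 44.06 μm/a
ISO 9223 Table 2 (carbon steel): 25 < 44.1 ≤ 50 μm/a ⇒ C3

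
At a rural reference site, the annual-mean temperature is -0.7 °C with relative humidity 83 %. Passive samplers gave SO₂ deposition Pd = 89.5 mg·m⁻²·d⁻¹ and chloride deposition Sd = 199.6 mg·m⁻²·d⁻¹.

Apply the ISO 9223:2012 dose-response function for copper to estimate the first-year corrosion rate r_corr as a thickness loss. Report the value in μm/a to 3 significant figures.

copper: f(T) = +0.126·(T−10) [T≤10 °C] = -1.3482
  SO₂ term: 0.0053·89.5^0.26·exp(0.059·83-1.3482) = 0.5929
  Sd branch = 0.01025·Sd^0.27·e^(0.036·RH+0.049·T) = 0.8214 μm/a
  sum: 0.5929 + 0.8214 → r_corr = 1.414 μm/a

r_corr = 1.41 μm/a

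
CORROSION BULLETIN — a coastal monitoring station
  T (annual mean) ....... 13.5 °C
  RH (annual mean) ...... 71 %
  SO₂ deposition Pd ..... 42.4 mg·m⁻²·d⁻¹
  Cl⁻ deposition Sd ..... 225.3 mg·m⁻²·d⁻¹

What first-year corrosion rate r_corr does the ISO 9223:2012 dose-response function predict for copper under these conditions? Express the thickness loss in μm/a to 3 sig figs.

copper: f(T) = -0.080·(T−10) [T>10 °C] = -0.2800
  SO₂ term: 0.0053·42.4^0.26·exp(0.059·71-0.2800) = 0.6999
  Cl⁻ term: 0.01025·225.3^0.27·exp(0.036·71+0.049·13.5) = 1.105
  r_corr = 0.6999 + 1.105 = 1.805 μm/a

r_corr = 1.80 μm/a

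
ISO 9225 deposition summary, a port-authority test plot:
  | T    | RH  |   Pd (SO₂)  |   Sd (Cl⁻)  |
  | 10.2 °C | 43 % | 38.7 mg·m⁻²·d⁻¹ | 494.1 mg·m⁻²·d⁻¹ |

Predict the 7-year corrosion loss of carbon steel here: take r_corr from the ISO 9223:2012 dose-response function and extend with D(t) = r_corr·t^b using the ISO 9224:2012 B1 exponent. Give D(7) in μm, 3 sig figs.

D(7) = 159 μm

carbon steel: f(T) = -0.054·(T−10) [T>10 °C] = -0.0108
  Pd branch = 1.77·Pd^0.52·e^(0.02·RH+f) = 27.69 μm/a
  Cl⁻ term: 0.102·494.1^0.62·exp(0.033·43+0.04·10.2) = 29.66
  r_corr = 27.69 + 29.66 = 57.36 μm/a
Power-law: D(7) = r_corr · 7^0.523
  D(7) = 57.36 × 7^0.523 = 57.36 × 2.767 = 158.7 μm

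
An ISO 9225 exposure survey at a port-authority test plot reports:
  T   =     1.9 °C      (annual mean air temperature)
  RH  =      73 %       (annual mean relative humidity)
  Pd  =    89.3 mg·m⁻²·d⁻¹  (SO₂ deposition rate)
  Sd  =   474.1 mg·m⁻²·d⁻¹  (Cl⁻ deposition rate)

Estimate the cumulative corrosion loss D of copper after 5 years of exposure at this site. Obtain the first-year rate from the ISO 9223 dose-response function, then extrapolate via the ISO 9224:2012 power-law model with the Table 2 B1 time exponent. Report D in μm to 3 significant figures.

copper: f(T) = +0.126·(T−10) [T≤10 °C] = -1.0206
  SO₂ term: 0.0053·89.3^0.26·exp(0.059·73-1.0206) = 0.4558
  Sd branch = 0.01025·Sd^0.27·e^(0.036·RH+0.049·T) = 0.8222 μm/a
  r_corr = 0.4558 + 0.8222 = 1.278 μm/a
Long-term exponent b (ISO 9224 Table 2, B1) = 0.667
  D(5) = 1.278 × 5^0.667 = 1.278 × 2.926 = 3.739 μm

D(5) = 3.74 μm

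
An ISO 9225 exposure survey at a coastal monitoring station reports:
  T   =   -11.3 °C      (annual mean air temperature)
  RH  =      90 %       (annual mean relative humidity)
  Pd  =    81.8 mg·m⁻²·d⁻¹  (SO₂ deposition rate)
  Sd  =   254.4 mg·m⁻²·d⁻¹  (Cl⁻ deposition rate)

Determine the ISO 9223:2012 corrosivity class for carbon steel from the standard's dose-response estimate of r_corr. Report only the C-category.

carbon steel: temperature factor f = +0.150·(-21.3) = -3.1950
  Pd branch = 1.77·Pd^0.52·e^(0.02·RH+f) = 4.333 μm/a
  Cl⁻ term: 0.102·254.4^0.62·exp(0.033·90+0.04·-11.3) = 39.23
  r_corr = 4.333 + 39.23 = 43.56 μm/a
ISO 9223 Table 2 (carbon steel): 25 < 43.6 ≤ 50 μm/a ⇒ C3

C3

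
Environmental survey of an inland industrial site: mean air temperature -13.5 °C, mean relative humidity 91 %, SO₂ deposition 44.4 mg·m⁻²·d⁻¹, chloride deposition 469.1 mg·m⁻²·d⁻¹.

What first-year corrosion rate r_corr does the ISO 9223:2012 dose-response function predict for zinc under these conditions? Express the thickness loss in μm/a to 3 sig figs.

zinc: f(T) = +0.038·(T−10) [T≤10 °C] = -0.8930
  SO₂ term: 0.0129·44.4^0.44·exp(0.046·91-0.8930) = 1.843
  Sd branch = 0.0175·Sd^0.57·e^(0.008·RH+0.085·T) = 0.3832 μm/a
  sum: 1.843 + 0.3832 → r_corr = 2.226 μm/a

r_corr = 2.23 μm/a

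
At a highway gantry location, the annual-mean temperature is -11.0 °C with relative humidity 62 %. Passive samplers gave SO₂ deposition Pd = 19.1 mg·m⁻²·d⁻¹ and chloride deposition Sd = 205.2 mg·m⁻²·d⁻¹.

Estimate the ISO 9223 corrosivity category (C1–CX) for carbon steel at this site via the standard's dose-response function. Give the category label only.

carbon steel: f(T) = +0.150·(T−10) [T≤10 °C] = -3.1500
  SO₂ term: 1.77·19.1^0.52·exp(0.02·62-3.1500) = 1.215
  Cl⁻ term: 0.102·205.2^0.62·exp(0.033·62+0.04·-11.0) = 13.79
  sum: 1.215 + 13.79 → r_corr = 15.01 μm/a
Category bounds: 1.3…25 μm/a bracket r_corr ⇒ C2

C2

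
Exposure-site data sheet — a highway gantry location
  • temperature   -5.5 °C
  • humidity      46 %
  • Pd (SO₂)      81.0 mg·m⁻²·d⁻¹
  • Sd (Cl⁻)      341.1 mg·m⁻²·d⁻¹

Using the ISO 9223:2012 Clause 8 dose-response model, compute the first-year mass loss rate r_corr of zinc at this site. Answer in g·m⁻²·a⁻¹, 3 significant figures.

zinc: temperature factor f = +0.038·(-15.5) = -0.5890
  SO₂ term: 0.0129·81.0^0.44·exp(0.046·46-0.5890) = 0.4107
  Sd branch = 0.0175·Sd^0.57·e^(0.008·RH+0.085·T) = 0.4401 μm/a
  r_corr = 0.4107 + 0.4401 = 0.8508 μm/a
Convert to mass loss: 0.8508 μm/a × 7.14 g/cm³ = 6.075 g·m⁻²·a⁻¹

r_corr = 6.07 g·m⁻²·a⁻¹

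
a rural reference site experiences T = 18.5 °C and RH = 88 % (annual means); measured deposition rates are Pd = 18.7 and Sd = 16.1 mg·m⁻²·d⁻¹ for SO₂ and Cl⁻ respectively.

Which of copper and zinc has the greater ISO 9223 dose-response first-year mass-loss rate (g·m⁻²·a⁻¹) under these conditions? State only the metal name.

copper

copper: f(T) = -0.080·(T−10) [T>10 °C] = -0.6800
  sulphur-dioxide contribution → 1.034 μm/a
  chloride contribution → 1.277 μm/a
  ⇒ r_corr(copper) = 2.311 μm/a
  mass loss = 2.311 μm/a × 8.96 g/cm³ = 20.7 g·m⁻²·a⁻¹
zinc: temperature factor f = -0.071·(8.5) = -0.6035
  sulphur-dioxide contribution → 1.466 μm/a
  chloride contribution → 0.831 μm/a
  total first-year rate 2.297 μm/a
  mass loss = 2.297 μm/a × 7.14 g/cm³ = 16.4 g·m⁻²·a⁻¹
Ordering by g·m⁻²·a⁻¹: copper (20.7) > zinc (16.4)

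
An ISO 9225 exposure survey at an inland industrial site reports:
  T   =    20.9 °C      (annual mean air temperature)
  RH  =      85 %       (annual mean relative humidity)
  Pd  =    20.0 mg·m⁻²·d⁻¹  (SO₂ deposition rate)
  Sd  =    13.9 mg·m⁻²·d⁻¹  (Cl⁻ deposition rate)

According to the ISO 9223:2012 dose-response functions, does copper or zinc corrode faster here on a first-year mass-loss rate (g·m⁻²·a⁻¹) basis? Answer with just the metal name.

copper: T>10 °C ⇒ hinge -0.080·(20.9−10) = -0.8720
  sulphur-dioxide contribution → 0.7275 μm/a
  chloride contribution → 1.239 μm/a
  total first-year rate 1.966 μm/a
  mass loss = 1.966 μm/a × 8.96 g/cm³ = 17.62 g·m⁻²·a⁻¹
zinc: temperature factor f = -0.071·(10.9) = -0.7739
  sulphur-dioxide contribution → 1.109 μm/a
  chloride contribution → 0.915 μm/a
  ⇒ r_corr(zinc) = 2.024 μm/a
  mass loss = 2.024 μm/a × 7.14 g/cm³ = 14.45 g·m⁻²·a⁻¹
Ordering by g·m⁻²·a⁻¹: copper (17.6) > zinc (14.5)

copper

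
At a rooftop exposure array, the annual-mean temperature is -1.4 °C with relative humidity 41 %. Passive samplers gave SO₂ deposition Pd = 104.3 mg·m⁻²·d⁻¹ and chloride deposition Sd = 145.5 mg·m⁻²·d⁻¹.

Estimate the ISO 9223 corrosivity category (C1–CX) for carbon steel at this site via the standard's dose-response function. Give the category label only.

carbon steel: T≤10 °C ⇒ hinge +0.150·(-1.4−10) = -1.7100
  Pd branch = 1.77·Pd^0.52·e^(0.02·RH+f) = 8.146 μm/a
  Cl⁻ term: 0.102·145.5^0.62·exp(0.033·41+0.04·-1.4) = 8.182
  r_corr = 8.146 + 8.182 = 16.33 μm/a
Category bounds: 1.3…25 μm/a bracket r_corr ⇒ C2

C2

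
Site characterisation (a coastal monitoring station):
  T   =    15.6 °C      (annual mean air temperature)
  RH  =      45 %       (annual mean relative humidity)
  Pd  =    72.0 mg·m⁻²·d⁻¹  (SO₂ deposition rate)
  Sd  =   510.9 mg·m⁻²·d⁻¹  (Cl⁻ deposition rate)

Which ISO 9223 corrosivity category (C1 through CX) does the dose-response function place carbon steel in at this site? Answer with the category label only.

C4

carbon steel: T>10 °C ⇒ hinge -0.054·(15.6−10) = -0.3024
  Pd branch = 1.77·Pd^0.52·e^(0.02·RH+f) = 29.74 μm/a
  Cl⁻ term: 0.102·510.9^0.62·exp(0.033·45+0.04·15.6) = 40.15
  sum: 29.74 + 40.15 → r_corr = 69.89 μm/a
69.9 μm/a falls in (50, 80] for carbon steel → category C4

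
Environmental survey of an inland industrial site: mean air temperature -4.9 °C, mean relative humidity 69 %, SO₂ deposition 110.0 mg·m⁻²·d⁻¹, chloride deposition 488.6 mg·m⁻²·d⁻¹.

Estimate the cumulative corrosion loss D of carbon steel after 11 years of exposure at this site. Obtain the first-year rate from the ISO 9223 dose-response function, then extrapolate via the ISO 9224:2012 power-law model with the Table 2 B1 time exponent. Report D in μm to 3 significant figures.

D(11) = 163 μm

carbon steel: f(T) = +0.150·(T−10) [T≤10 °C] = -2.2350
  Pd branch = 1.77·Pd^0.52·e^(0.02·RH+f) = 8.673 μm/a
  Sd branch = 0.102·Sd^0.62·e^(0.033·RH+0.04·T) = 37.98 μm/a
  sum: 8.673 + 37.98 → r_corr = 46.65 μm/a
ISO 9224: D(t) = r_corr · t^b with b = 0.523 (carbon steel, B1)
  D(11) = 46.65 × 11^0.523 = 46.65 × 3.505 = 163.5 μm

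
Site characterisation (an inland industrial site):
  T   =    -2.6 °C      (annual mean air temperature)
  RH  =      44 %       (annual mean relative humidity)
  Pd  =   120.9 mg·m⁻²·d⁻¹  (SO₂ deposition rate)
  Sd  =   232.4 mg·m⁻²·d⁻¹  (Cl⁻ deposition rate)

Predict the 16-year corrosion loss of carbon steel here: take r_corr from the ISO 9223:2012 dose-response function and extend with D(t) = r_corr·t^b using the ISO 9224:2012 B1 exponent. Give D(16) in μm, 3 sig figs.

D(16) = 82.3 μm

carbon steel: temperature factor f = +0.150·(-12.6) = -1.8900
  sulphur-dioxide contribution → 7.802 μm/a
  chloride contribution → 11.51 μm/a
  ⇒ r_corr(carbon steel) = 19.31 μm/a
Long-term exponent b (ISO 9224 Table 2, B1) = 0.523
  D(16) = 19.31 × 16^0.523 = 19.31 × 4.263 = 82.34 μm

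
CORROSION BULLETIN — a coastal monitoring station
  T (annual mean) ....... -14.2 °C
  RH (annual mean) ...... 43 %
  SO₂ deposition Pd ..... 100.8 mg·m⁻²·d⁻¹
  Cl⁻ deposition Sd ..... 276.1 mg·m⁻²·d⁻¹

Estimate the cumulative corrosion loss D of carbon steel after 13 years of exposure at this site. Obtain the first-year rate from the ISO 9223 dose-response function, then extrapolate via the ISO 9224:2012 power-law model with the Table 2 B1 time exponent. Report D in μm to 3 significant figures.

carbon steel: f(T) = +0.150·(T−10) [T≤10 °C] = -3.6300
  Pd branch = 1.77·Pd^0.52·e^(0.02·RH+f) = 1.221 μm/a
  Sd branch = 0.102·Sd^0.62·e^(0.033·RH+0.04·T) = 7.792 μm/a
  sum: 1.221 + 7.792 → r_corr = 9.013 μm/a
ISO 9224: D(t) = r_corr · t^b with b = 0.523 (carbon steel, B1)
  D(13) = 9.013 × 13^0.523 = 9.013 × 3.825 = 34.47 μm

D(13) = 34.5 μm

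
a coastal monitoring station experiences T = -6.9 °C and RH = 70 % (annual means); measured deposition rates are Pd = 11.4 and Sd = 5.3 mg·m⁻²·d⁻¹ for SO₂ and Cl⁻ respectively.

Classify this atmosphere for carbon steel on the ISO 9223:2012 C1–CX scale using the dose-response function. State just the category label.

C2

carbon steel: f(T) = +0.150·(T−10) [T≤10 °C] = -2.5350
  SO₂ term: 1.77·11.4^0.52·exp(0.02·70-2.5350) = 2.017
  Sd branch = 0.102·Sd^0.62·e^(0.033·RH+0.04·T) = 2.193 μm/a
  sum: 2.017 + 2.193 → r_corr = 4.21 μm/a
4.21 μm/a falls in (1.3, 25] for carbon steel → category C2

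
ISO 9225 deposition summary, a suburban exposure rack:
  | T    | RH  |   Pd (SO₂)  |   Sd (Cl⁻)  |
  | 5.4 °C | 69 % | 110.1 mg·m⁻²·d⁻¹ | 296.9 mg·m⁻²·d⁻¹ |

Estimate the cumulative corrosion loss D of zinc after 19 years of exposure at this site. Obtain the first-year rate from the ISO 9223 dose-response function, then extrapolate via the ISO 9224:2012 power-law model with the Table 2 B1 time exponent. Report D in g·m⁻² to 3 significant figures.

D(19) = 257 g·m⁻²

zinc: temperature factor f = +0.038·(-4.6) = -0.1748
  sulphur-dioxide contribution → 2.049 μm/a
  chloride contribution → 1.235 μm/a
  ⇒ r_corr(zinc) = 3.283 μm/a
ISO 9224: D(t) = r_corr · t^b with b = 0.813 (zinc, B1)
  D(19) = 3.283 × 19^0.813 = 3.283 × 10.96 = 35.97 μm
  Mass loss = 35.97 μm × 7.14 g/cm³ = 256.8 g·m⁻²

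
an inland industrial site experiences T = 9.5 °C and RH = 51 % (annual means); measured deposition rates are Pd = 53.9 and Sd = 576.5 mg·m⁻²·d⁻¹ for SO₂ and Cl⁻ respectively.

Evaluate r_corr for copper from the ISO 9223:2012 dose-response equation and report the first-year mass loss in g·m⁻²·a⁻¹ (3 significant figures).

r_corr = 7.65 g·m⁻²·a⁻¹

copper: f(T) = +0.126·(T−10) [T≤10 °C] = -0.0630
  Pd branch = 0.0053·Pd^0.26·e^(0.059·RH+f) = 0.2844 μm/a
  Cl⁻ term: 0.01025·576.5^0.27·exp(0.036·51+0.049·9.5) = 0.5697
  sum: 0.2844 + 0.5697 → r_corr = 0.8541 μm/a
Convert to mass loss: 0.8541 μm/a × 8.96 g/cm³ = 7.653 g·m⁻²·a⁻¹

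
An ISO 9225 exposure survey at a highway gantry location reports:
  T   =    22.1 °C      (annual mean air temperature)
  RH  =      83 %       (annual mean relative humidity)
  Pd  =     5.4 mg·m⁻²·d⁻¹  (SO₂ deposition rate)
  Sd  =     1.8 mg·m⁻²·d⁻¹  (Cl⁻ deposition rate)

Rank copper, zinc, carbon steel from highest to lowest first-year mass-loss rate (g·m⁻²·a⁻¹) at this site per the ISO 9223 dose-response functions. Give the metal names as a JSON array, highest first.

["carbon steel", "copper", "zinc"]

copper: T>10 °C ⇒ hinge -0.080·(22.1−10) = -0.9680
  SO₂ term: 0.0053·5.4^0.26·exp(0.059·83-0.9680) = 0.4179
  Cl⁻ term: 0.01025·1.8^0.27·exp(0.036·83+0.049·22.1) = 0.7041
  r_corr = 0.4179 + 0.7041 = 1.122 μm/a
  mass loss = 1.122 μm/a × 8.96 g/cm³ = 10.05 g·m⁻²·a⁻¹
zinc: f(T) = -0.071·(T−10) [T>10 °C] = -0.8591
  SO₂ term: 0.0129·5.4^0.44·exp(0.046·83-0.8591) = 0.5222
  Sd branch = 0.0175·Sd^0.57·e^(0.008·RH+0.085·T) = 0.311 μm/a
  r_corr = 0.5222 + 0.311 = 0.8332 μm/a
  mass loss = 0.8332 μm/a × 7.14 g/cm³ = 5.949 g·m⁻²·a⁻¹
carbon steel: f(T) = -0.054·(T−10) [T>10 °C] = -0.6534
  Pd branch = 1.77·Pd^0.52·e^(0.02·RH+f) = 11.64 μm/a
  Cl⁻ term: 0.102·1.8^0.62·exp(0.033·83+0.04·22.1) = 5.499
  r_corr = 11.64 + 5.499 = 17.14 μm/a
  mass loss = 17.14 μm/a × 7.85 g/cm³ = 134.6 g·m⁻²·a⁻¹
Ordering by g·m⁻²·a⁻¹: carbon steel (135) > copper (10.1) > zinc (5.95)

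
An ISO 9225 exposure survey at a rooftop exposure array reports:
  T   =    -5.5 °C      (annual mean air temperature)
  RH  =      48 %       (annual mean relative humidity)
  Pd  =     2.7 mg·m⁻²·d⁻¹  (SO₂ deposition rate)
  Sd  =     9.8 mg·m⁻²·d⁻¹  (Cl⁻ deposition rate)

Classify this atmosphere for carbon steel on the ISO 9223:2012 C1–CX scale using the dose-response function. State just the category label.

C2

carbon steel: T≤10 °C ⇒ hinge +0.150·(-5.5−10) = -2.3250
  Pd branch = 1.77·Pd^0.52·e^(0.02·RH+f) = 0.7577 μm/a
  Sd branch = 0.102·Sd^0.62·e^(0.033·RH+0.04·T) = 1.643 μm/a
  sum: 0.7577 + 1.643 → r_corr = 2.4 μm/a
2.4 μm/a falls in (1.3, 25] for carbon steel → category C2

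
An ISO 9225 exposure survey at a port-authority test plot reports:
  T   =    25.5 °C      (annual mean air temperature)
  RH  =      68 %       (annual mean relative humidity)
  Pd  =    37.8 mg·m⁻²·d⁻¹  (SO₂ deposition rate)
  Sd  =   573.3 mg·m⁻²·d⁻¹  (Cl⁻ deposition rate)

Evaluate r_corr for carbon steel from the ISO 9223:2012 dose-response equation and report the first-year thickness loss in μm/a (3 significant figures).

r_corr = 157 μm/a

carbon steel: temperature factor f = -0.054·(15.5) = -0.8370
  Pd branch = 1.77·Pd^0.52·e^(0.02·RH+f) = 19.74 μm/a
  Cl⁻ term: 0.102·573.3^0.62·exp(0.033·68+0.04·25.5) = 136.9
  sum: 19.74 + 136.9 → r_corr = 156.6 μm/a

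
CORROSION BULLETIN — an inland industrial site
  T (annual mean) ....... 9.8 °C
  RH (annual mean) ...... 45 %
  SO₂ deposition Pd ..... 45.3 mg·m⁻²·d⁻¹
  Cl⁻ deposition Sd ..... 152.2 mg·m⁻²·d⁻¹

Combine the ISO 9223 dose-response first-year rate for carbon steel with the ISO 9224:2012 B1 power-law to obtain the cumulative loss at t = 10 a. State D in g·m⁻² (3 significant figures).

D(10) = 1.20e+03 g·m⁻²

carbon steel: temperature factor f = +0.150·(-0.2) = -0.0300
  SO₂ term: 1.77·45.3^0.52·exp(0.02·45-0.0300) = 30.69
  Sd branch = 0.102·Sd^0.62·e^(0.033·RH+0.04·T) = 15.03 μm/a
  sum: 30.69 + 15.03 → r_corr = 45.72 μm/a
Long-term exponent b (ISO 9224 Table 2, B1) = 0.523
  D(10) = 45.72 × 10^0.523 = 45.72 × 3.334 = 152.4 μm
  Mass loss = 152.4 μm × 7.85 g/cm³ = 1197 g·m⁻²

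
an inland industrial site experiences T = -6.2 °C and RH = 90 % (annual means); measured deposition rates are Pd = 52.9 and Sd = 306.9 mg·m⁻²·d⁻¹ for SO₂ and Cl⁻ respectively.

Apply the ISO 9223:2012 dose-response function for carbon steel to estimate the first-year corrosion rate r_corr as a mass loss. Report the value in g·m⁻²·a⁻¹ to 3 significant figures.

r_corr = 482 g·m⁻²·a⁻¹

carbon steel: T≤10 °C ⇒ hinge +0.150·(-6.2−10) = -2.4300
  Pd branch = 1.77·Pd^0.52·e^(0.02·RH+f) = 7.423 μm/a
  Cl⁻ term: 0.102·306.9^0.62·exp(0.033·90+0.04·-6.2) = 54.04
  r_corr = 7.423 + 54.04 = 61.46 μm/a
Convert to mass loss: 61.46 μm/a × 7.85 g/cm³ = 482.5 g·m⁻²·a⁻¹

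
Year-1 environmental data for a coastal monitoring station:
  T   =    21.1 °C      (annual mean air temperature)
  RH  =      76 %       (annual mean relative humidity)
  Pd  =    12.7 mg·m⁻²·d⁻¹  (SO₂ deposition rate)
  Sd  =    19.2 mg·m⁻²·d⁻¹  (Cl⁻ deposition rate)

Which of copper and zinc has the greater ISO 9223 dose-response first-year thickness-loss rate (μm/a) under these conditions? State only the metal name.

copper: T>10 °C ⇒ hinge -0.080·(21.1−10) = -0.8880
  sulphur-dioxide contribution → 0.3741 μm/a
  chloride contribution → 0.9873 μm/a
  ⇒ r_corr(copper) = 1.361 μm/a
zinc: T>10 °C ⇒ hinge -0.071·(21.1−10) = -0.7881
  sulphur-dioxide contribution → 0.592 μm/a
  chloride contribution → 1.041 μm/a
  total first-year rate 1.633 μm/a
Ordering by μm/a: zinc (1.63) > copper (1.36)

zinc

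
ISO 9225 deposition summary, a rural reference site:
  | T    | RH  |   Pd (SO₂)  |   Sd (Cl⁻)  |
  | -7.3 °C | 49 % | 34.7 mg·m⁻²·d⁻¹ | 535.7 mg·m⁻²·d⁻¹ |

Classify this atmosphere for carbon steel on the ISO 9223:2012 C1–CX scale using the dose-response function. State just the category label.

C2

carbon steel: temperature factor f = +0.150·(-17.3) = -2.5950
  Pd branch = 1.77·Pd^0.52·e^(0.02·RH+f) = 2.226 μm/a
  Cl⁻ term: 0.102·535.7^0.62·exp(0.033·49+0.04·-7.3) = 18.88
  r_corr = 2.226 + 18.88 = 21.1 μm/a
ISO 9223 Table 2 (carbon steel): 1.3 < 21.1 ≤ 25 μm/a ⇒ C2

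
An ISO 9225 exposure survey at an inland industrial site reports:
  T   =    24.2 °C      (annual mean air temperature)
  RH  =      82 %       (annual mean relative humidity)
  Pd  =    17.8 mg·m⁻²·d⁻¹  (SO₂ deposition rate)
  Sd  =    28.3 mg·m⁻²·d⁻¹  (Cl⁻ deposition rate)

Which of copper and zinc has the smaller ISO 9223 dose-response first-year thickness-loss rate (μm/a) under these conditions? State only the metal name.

copper

copper: T>10 °C ⇒ hinge -0.080·(24.2−10) = -1.1360
  Pd branch = 0.0053·Pd^0.26·e^(0.059·RH+f) = 0.4541 μm/a
  Sd branch = 0.01025·Sd^0.27·e^(0.036·RH+0.049·T) = 1.584 μm/a
  sum: 0.4541 + 1.584 → r_corr = 2.038 μm/a
zinc: f(T) = -0.071·(T−10) [T>10 °C] = -1.0082
  Pd branch = 0.0129·Pd^0.44·e^(0.046·RH+f) = 0.7262 μm/a
  Cl⁻ term: 0.0175·28.3^0.57·exp(0.008·82+0.085·24.2) = 1.773
  r_corr = 0.7262 + 1.773 = 2.5 μm/a
Ordering by μm/a: zinc (2.5) > copper (2.04)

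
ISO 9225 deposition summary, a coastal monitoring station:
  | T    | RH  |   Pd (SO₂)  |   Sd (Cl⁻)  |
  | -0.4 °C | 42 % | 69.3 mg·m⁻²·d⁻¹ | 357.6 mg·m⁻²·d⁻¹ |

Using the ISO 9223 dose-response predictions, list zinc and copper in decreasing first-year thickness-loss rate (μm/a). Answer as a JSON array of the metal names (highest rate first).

zinc: temperature factor f = +0.038·(-10.4) = -0.3952
  Pd branch = 0.0129·Pd^0.44·e^(0.046·RH+f) = 0.3872 μm/a
  Sd branch = 0.0175·Sd^0.57·e^(0.008·RH+0.085·T) = 0.6755 μm/a
  r_corr = 0.3872 + 0.6755 = 1.063 μm/a
copper: temperature factor f = +0.126·(-10.4) = -1.3104
  Pd branch = 0.0053·Pd^0.26·e^(0.059·RH+f) = 0.05128 μm/a
  Cl⁻ term: 0.01025·357.6^0.27·exp(0.036·42+0.049·-0.4) = 0.223
  r_corr = 0.05128 + 0.223 = 0.2743 μm/a
Ordering by μm/a: zinc (1.06) > copper (0.274)

["zinc", "copper"]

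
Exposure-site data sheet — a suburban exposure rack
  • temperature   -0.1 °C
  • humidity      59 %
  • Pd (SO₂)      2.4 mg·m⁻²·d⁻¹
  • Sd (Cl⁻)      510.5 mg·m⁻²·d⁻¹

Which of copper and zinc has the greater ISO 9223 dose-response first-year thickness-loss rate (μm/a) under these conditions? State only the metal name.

copper: f(T) = +0.126·(T−10) [T≤10 °C] = -1.2726
  Pd branch = 0.0053·Pd^0.26·e^(0.059·RH+f) = 0.06057 μm/a
  Sd branch = 0.01025·Sd^0.27·e^(0.036·RH+0.049·T) = 0.4594 μm/a
  r_corr = 0.06057 + 0.4594 = 0.52 μm/a
zinc: f(T) = +0.038·(T−10) [T≤10 °C] = -0.3838
  SO₂ term: 0.0129·2.4^0.44·exp(0.046·59-0.3838) = 0.1949
  Cl⁻ term: 0.0175·510.5^0.57·exp(0.008·59+0.085·-0.1) = 0.9725
  r_corr = 0.1949 + 0.9725 = 1.167 μm/a
Ordering by μm/a: zinc (1.17) > copper (0.52)

zinc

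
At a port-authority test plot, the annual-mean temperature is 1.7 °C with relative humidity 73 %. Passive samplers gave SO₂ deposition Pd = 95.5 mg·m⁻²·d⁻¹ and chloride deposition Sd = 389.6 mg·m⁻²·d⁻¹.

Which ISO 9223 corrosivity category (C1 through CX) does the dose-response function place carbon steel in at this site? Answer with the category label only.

carbon steel: T≤10 °C ⇒ hinge +0.150·(1.7−10) = -1.2450
  Pd branch = 1.77·Pd^0.52·e^(0.02·RH+f) = 23.49 μm/a
  Cl⁻ term: 0.102·389.6^0.62·exp(0.033·73+0.04·1.7) = 49.04
  sum: 23.49 + 49.04 → r_corr = 72.53 μm/a
ISO 9223 Table 2 (carbon steel): 50 < 72.5 ≤ 80 μm/a ⇒ C4

C4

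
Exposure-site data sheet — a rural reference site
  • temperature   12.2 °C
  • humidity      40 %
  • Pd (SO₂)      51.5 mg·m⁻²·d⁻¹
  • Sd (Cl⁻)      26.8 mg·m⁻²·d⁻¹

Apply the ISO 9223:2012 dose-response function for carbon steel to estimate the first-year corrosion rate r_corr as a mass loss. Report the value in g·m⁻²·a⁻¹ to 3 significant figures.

carbon steel: f(T) = -0.054·(T−10) [T>10 °C] = -0.1188
  sulphur-dioxide contribution → 27.16 μm/a
  chloride contribution → 4.778 μm/a
  ⇒ r_corr(carbon steel) = 31.94 μm/a
Convert to mass loss: 31.94 μm/a × 7.85 g/cm³ = 250.7 g·m⁻²·a⁻¹

r_corr = 251 g·m⁻²·a⁻¹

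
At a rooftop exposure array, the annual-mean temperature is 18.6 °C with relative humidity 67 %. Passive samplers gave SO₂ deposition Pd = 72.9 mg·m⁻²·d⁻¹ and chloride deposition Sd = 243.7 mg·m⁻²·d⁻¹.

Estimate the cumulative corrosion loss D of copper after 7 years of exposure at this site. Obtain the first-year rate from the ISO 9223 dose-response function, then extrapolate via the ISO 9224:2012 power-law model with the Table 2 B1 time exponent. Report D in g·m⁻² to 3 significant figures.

copper: f(T) = -0.080·(T−10) [T>10 °C] = -0.6880
  SO₂ term: 0.0053·72.9^0.26·exp(0.059·67-0.6880) = 0.4232
  Sd branch = 0.01025·Sd^0.27·e^(0.036·RH+0.049·T) = 1.255 μm/a
  r_corr = 0.4232 + 1.255 = 1.678 μm/a
Power-law: D(7) = r_corr · 7^0.667
  D(7) = 1.678 × 7^0.667 = 1.678 × 3.662 = 6.144 μm
  Mass loss = 6.144 μm × 8.96 g/cm³ = 55.05 g·m⁻²

D(7) = 55.0 g·m⁻²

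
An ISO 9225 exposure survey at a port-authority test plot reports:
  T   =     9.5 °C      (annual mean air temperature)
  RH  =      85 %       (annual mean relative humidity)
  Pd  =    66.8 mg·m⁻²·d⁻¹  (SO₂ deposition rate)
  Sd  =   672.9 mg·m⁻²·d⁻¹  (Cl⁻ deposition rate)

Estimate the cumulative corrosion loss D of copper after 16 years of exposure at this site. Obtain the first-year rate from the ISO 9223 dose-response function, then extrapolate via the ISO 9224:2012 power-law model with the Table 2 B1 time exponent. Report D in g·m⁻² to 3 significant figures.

D(16) = 242 g·m⁻²

copper: temperature factor f = +0.126·(-0.5) = -0.0630
  SO₂ term: 0.0053·66.8^0.26·exp(0.059·85-0.0630) = 2.235
  Cl⁻ term: 0.01025·672.9^0.27·exp(0.036·85+0.049·9.5) = 2.02
  sum: 2.235 + 2.02 → r_corr = 4.255 μm/a
Long-term exponent b (ISO 9224 Table 2, B1) = 0.667
  D(16) = 4.255 × 16^0.667 = 4.255 × 6.355 = 27.05 μm
  Mass loss = 27.05 μm × 8.96 g/cm³ = 242.3 g·m⁻²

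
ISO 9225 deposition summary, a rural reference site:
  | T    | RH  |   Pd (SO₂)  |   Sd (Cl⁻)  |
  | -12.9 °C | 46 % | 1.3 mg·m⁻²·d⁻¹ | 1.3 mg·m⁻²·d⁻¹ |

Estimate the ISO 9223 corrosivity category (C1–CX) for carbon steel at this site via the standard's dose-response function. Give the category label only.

carbon steel: f(T) = +0.150·(T−10) [T≤10 °C] = -3.4350
  sulphur-dioxide contribution → 0.164 μm/a
  chloride contribution → 0.3269 μm/a
  ⇒ r_corr(carbon steel) = 0.4909 μm/a
ISO 9223 Table 2 (carbon steel): 0 < 0.491 ≤ 1.3 μm/a ⇒ C1

C1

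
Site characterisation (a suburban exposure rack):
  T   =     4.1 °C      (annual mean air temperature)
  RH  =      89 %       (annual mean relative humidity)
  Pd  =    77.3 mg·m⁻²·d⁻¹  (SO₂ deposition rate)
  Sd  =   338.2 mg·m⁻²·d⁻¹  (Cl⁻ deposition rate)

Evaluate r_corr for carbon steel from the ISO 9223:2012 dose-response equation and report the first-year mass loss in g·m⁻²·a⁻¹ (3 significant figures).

carbon steel: temperature factor f = +0.150·(-5.9) = -0.8850
  sulphur-dioxide contribution → 41.55 μm/a
  chloride contribution → 83.84 μm/a
  ⇒ r_corr(carbon steel) = 125.4 μm/a
Convert to mass loss: 125.4 μm/a × 7.85 g/cm³ = 984.2 g·m⁻²·a⁻¹

r_corr = 984 g·m⁻²·a⁻¹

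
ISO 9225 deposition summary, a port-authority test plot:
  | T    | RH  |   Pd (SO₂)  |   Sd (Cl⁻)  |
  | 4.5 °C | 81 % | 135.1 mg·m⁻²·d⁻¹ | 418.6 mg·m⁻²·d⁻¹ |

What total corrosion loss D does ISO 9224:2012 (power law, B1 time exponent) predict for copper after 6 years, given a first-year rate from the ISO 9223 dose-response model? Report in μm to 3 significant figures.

D(6) = 7.71 μm

copper: T≤10 °C ⇒ hinge +0.126·(4.5−10) = -0.6930
  Pd branch = 0.0053·Pd^0.26·e^(0.059·RH+f) = 1.129 μm/a
  Sd branch = 0.01025·Sd^0.27·e^(0.036·RH+0.049·T) = 1.204 μm/a
  sum: 1.129 + 1.204 → r_corr = 2.334 μm/a
ISO 9224: D(t) = r_corr · t^b with b = 0.667 (copper, B1)
  D(6) = 2.334 × 6^0.667 = 2.334 × 3.304 = 7.71 μm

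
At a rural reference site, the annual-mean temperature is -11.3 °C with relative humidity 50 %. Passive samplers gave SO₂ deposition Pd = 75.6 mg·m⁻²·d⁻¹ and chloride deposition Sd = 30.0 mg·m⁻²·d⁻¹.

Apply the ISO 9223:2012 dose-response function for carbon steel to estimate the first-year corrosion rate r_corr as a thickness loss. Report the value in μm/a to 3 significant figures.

carbon steel: temperature factor f = +0.150·(-21.3) = -3.1950
  SO₂ term: 1.77·75.6^0.52·exp(0.02·50-3.1950) = 1.869
  Cl⁻ term: 0.102·30.0^0.62·exp(0.033·50+0.04·-11.3) = 2.784
  r_corr = 1.869 + 2.784 = 4.653 μm/a

r_corr = 4.65 μm/a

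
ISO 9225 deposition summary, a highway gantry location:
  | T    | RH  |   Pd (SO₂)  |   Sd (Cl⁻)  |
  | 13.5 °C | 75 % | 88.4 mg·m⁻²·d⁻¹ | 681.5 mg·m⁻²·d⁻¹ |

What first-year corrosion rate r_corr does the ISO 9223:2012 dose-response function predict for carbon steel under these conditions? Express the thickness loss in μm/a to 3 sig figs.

r_corr = 186 μm/a

carbon steel: temperature factor f = -0.054·(3.5) = -0.1890
  sulphur-dioxide contribution → 67.53 μm/a
  chloride contribution → 118.8 μm/a
  total first-year rate 186.3 μm/a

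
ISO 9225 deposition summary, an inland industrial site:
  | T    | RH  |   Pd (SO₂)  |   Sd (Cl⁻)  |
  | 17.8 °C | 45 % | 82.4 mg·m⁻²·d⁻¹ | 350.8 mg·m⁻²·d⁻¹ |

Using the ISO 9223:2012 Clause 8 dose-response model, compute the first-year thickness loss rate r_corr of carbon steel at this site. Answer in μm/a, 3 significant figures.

carbon steel: f(T) = -0.054·(T−10) [T>10 °C] = -0.4212
  sulphur-dioxide contribution → 28.33 μm/a
  chloride contribution → 34.73 μm/a
  ⇒ r_corr(carbon steel) = 63.05 μm/a

r_corr = 63.1 μm/a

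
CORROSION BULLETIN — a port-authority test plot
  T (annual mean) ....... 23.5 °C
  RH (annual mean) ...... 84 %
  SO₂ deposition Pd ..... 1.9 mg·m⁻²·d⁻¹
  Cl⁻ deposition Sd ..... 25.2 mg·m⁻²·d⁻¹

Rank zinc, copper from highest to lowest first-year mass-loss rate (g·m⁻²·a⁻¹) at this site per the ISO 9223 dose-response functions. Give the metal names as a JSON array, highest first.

["copper", "zinc"]

zinc: f(T) = -0.071·(T−10) [T>10 °C] = -0.9585
  Pd branch = 0.0129·Pd^0.44·e^(0.046·RH+f) = 0.3127 μm/a
  Cl⁻ term: 0.0175·25.2^0.57·exp(0.008·84+0.085·23.5) = 1.589
  sum: 0.3127 + 1.589 → r_corr = 1.902 μm/a
  mass loss = 1.902 μm/a × 7.14 g/cm³ = 13.58 g·m⁻²·a⁻¹
copper: temperature factor f = -0.080·(13.5) = -1.0800
  Pd branch = 0.0053·Pd^0.26·e^(0.059·RH+f) = 0.302 μm/a
  Cl⁻ term: 0.01025·25.2^0.27·exp(0.036·84+0.049·23.5) = 1.594
  sum: 0.302 + 1.594 → r_corr = 1.896 μm/a
  mass loss = 1.896 μm/a × 8.96 g/cm³ = 16.99 g·m⁻²·a⁻¹
Ordering by g·m⁻²·a⁻¹: copper (17) > zinc (13.6)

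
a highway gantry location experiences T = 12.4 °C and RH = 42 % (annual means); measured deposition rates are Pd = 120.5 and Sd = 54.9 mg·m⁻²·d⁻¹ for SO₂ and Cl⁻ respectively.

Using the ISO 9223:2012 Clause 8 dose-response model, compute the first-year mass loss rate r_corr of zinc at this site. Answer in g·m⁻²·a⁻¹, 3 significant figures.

r_corr = 9.34 g·m⁻²·a⁻¹

zinc: f(T) = -0.071·(T−10) [T>10 °C] = -0.1704
  Pd branch = 0.0129·Pd^0.44·e^(0.046·RH+f) = 0.6184 μm/a
  Cl⁻ term: 0.0175·54.9^0.57·exp(0.008·42+0.085·12.4) = 0.6891
  sum: 0.6184 + 0.6891 → r_corr = 1.307 μm/a
Convert to mass loss: 1.307 μm/a × 7.14 g/cm³ = 9.335 g·m⁻²·a⁻¹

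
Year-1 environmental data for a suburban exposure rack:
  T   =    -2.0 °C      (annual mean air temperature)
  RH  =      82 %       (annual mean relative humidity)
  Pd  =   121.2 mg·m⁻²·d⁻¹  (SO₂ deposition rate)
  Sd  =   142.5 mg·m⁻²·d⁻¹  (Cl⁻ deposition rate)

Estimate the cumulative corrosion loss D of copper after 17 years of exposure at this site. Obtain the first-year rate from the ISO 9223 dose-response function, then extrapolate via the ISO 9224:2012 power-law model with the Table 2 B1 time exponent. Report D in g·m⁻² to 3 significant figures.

copper: temperature factor f = +0.126·(-12.0) = -1.5120
  sulphur-dioxide contribution → 0.5134 μm/a
  chloride contribution → 0.6788 μm/a
  total first-year rate 1.192 μm/a
ISO 9224: D(t) = r_corr · t^b with b = 0.667 (copper, B1)
  D(17) = 1.192 × 17^0.667 = 1.192 × 6.618 = 7.889 μm
  Mass loss = 7.889 μm × 8.96 g/cm³ = 70.69 g·m⁻²

D(17) = 70.7 g·m⁻²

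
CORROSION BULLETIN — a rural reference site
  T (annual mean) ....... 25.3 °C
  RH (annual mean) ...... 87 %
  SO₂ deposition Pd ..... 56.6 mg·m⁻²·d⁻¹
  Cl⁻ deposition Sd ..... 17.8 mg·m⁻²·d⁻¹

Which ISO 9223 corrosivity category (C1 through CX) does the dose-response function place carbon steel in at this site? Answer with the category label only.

C4

carbon steel: f(T) = -0.054·(T−10) [T>10 °C] = -0.8262
  Pd branch = 1.77·Pd^0.52·e^(0.02·RH+f) = 36 μm/a
  Cl⁻ term: 0.102·17.8^0.62·exp(0.033·87+0.04·25.3) = 29.53
  r_corr = 36 + 29.53 = 65.53 μm/a
ISO 9223 Table 2 (carbon steel): 50 < 65.5 ≤ 80 μm/a ⇒ C4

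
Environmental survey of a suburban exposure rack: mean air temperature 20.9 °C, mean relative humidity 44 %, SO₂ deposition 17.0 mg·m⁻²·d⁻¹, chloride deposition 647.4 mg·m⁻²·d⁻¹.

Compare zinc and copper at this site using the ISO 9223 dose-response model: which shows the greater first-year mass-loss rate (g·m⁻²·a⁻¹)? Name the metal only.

zinc: T>10 °C ⇒ hinge -0.071·(20.9−10) = -0.7739
  sulphur-dioxide contribution → 0.1566 μm/a
  chloride contribution → 5.886 μm/a
  total first-year rate 6.042 μm/a
  mass loss = 6.042 μm/a × 7.14 g/cm³ = 43.14 g·m⁻²·a⁻¹
copper: T>10 °C ⇒ hinge -0.080·(20.9−10) = -0.8720
  sulphur-dioxide contribution → 0.06207 μm/a
  chloride contribution → 0.7988 μm/a
  ⇒ r_corr(copper) = 0.8608 μm/a
  mass loss = 0.8608 μm/a × 8.96 g/cm³ = 7.713 g·m⁻²·a⁻¹
Ordering by g·m⁻²·a⁻¹: zinc (43.1) > copper (7.71)

zinc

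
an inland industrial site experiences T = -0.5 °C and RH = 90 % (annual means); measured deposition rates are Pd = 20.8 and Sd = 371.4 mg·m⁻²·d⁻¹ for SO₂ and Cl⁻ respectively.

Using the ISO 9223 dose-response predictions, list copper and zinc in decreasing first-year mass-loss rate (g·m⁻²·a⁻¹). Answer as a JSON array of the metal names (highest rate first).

copper: T≤10 °C ⇒ hinge +0.126·(-0.5−10) = -1.3230
  sulphur-dioxide contribution → 0.6288 μm/a
  chloride contribution → 1.262 μm/a
  ⇒ r_corr(copper) = 1.891 μm/a
  mass loss = 1.891 μm/a × 8.96 g/cm³ = 16.94 g·m⁻²·a⁻¹
zinc: f(T) = +0.038·(T−10) [T≤10 °C] = -0.3990
  sulphur-dioxide contribution → 2.066 μm/a
  chloride contribution → 1.005 μm/a
  total first-year rate 3.071 μm/a
  mass loss = 3.071 μm/a × 7.14 g/cm³ = 21.93 g·m⁻²·a⁻¹
Ordering by g·m⁻²·a⁻¹: zinc (21.9) > copper (16.9)

["zinc", "copper"]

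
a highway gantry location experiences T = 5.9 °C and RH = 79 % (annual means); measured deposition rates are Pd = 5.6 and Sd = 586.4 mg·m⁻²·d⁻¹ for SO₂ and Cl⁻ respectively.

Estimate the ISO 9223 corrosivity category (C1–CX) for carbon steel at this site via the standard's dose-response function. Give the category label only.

carbon steel: T≤10 °C ⇒ hinge +0.150·(5.9−10) = -0.6150
  Pd branch = 1.77·Pd^0.52·e^(0.02·RH+f) = 11.38 μm/a
  Sd branch = 0.102·Sd^0.62·e^(0.033·RH+0.04·T) = 91.11 μm/a
  r_corr = 11.38 + 91.11 = 102.5 μm/a
Category bounds: 80…200 μm/a bracket r_corr ⇒ C5

C5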